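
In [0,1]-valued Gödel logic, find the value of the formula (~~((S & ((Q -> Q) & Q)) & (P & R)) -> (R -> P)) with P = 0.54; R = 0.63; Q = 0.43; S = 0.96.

(Q -> Q): 0.43 ≤ 0.43, so result = 1
((Q -> Q) & Q) = min(1, 0.43) = 0.43
(S & ((Q -> Q) & Q)) = min(0.96, 0.43) = 0.43
(P & R) = min(0.54, 0.63) = 0.54
((S & ((Q -> Q) & Q)) & (P & R)) = min(0.43, 0.54) = 0.43
~((S & ((Q -> Q) & Q)) & (P & R)): Gödel ¬ of 0.43 = 0 (operand ≠ 0)
~~((S & ((Q -> Q) & Q)) & (P & R)): Gödel ¬ of 0 = 1 (operand is 0)
(R -> P): 0.63 > 0.54, so result = 0.54
(~~((S & ((Q -> Q) & Q)) & (P & R)) -> (R -> P)): 1 > 0.54, so result = 0.54

0.54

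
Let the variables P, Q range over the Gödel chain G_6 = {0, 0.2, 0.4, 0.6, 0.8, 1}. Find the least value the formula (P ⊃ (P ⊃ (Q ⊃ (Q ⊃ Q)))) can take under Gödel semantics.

Every assignment gives 1. For instance at P = 0, Q = 0:
  (Q ⊃ Q): 0 ≤ 0, so result = 1
  (Q ⊃ (Q ⊃ Q)): 0 ≤ 1, so result = 1
  (P ⊃ (Q ⊃ (Q ⊃ Q))): 0 ≤ 1, so result = 1
  (P ⊃ (P ⊃ (Q ⊃ (Q ⊃ Q)))): 0 ≤ 1, so result = 1
All 36 assignments give value 1 — the formula is a G_6-tautology.

1.00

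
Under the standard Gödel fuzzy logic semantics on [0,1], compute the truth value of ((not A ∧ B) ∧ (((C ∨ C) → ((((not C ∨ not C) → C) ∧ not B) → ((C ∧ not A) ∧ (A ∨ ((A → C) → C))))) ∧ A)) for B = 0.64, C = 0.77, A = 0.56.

not A: Gödel ¬ of 0.56 = 0 (operand ≠ 0)
(not A ∧ B) = min(0, 0.64) = 0
(C ∨ C) = max(0.77, 0.77) = 0.77
not C: Gödel ¬ of 0.77 = 0 (operand ≠ 0)
not C: Gödel ¬ of 0.77 = 0 (operand ≠ 0)
(not C ∨ not C) = max(0, 0) = 0
((not C ∨ not C) → C): 0 ≤ 0.77, so result = 1
not B: Gödel ¬ of 0.64 = 0 (operand ≠ 0)
(((not C ∨ not C) → C) ∧ not B) = min(1, 0) = 0
not A: Gödel ¬ of 0.56 = 0 (operand ≠ 0)
(C ∧ not A) = min(0.77, 0) = 0
(A → C): 0.56 ≤ 0.77, so result = 1
((A → C) → C): 1 > 0.77, so result = 0.77
(A ∨ ((A → C) → C)) = max(0.56, 0.77) = 0.77
((C ∧ not A) ∧ (A ∨ ((A → C) → C))) = min(0, 0.77) = 0
((((not C ∨ not C) → C) ∧ not B) → ((C ∧ not A) ∧ (A ∨ ((A → C) → C)))): 0 ≤ 0, so result = 1
((C ∨ C) → ((((not C ∨ not C) → C) ∧ not B) → ((C ∧ not A) ∧ (A ∨ ((A → C) → C))))): 0.77 ≤ 1, so result = 1
(((C ∨ C) → ((((not C ∨ not C) → C) ∧ not B) → ((C ∧ not A) ∧ (A ∨ ((A → C) → C))))) ∧ A) = min(1, 0.56) = 0.56
((not A ∧ B) ∧ (((C ∨ C) → ((((not C ∨ not C) → C) ∧ not B) → ((C ∧ not A) ∧ (A ∨ ((A → C) → C))))) ∧ A)) = min(0, 0.56) = 0

0.00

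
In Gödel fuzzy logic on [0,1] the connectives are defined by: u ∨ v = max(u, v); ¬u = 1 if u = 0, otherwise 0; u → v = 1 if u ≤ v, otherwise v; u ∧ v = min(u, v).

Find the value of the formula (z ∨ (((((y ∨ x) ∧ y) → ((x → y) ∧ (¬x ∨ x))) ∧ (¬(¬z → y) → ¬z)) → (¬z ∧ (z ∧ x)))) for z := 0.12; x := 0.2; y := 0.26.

0.12

(y ∨ x) = max(0.26, 0.2) = 0.26
((y ∨ x) ∧ y) = min(0.26, 0.26) = 0.26
(x → y): 0.2 ≤ 0.26, so result = 1
¬x: Gödel ¬ of 0.2 = 0 (operand ≠ 0)
(¬x ∨ x) = max(0, 0.2) = 0.2
((x → y) ∧ (¬x ∨ x)) = min(1, 0.2) = 0.2
(((y ∨ x) ∧ y) → ((x → y) ∧ (¬x ∨ x))): 0.26 > 0.2, so result = 0.2
¬z: Gödel ¬ of 0.12 = 0 (operand ≠ 0)
(¬z → y): 0 ≤ 0.26, so result = 1
¬(¬z → y): Gödel ¬ of 1 = 0 (operand ≠ 0)
¬z: Gödel ¬ of 0.12 = 0 (operand ≠ 0)
(¬(¬z → y) → ¬z): 0 ≤ 0, so result = 1
((((y ∨ x) ∧ y) → ((x → y) ∧ (¬x ∨ x))) ∧ (¬(¬z → y) → ¬z)) = min(0.2, 1) = 0.2
¬z: Gödel ¬ of 0.12 = 0 (operand ≠ 0)
(z ∧ x) = min(0.12, 0.2) = 0.12
(¬z ∧ (z ∧ x)) = min(0, 0.12) = 0
(((((y ∨ x) ∧ y) → ((x → y) ∧ (¬x ∨ x))) ∧ (¬(¬z → y) → ¬z)) → (¬z ∧ (z ∧ x))): 0.2 > 0, so result = 0
(z ∨ (((((y ∨ x) ∧ y) → ((x → y) ∧ (¬x ∨ x))) ∧ (¬(¬z → y) → ¬z)) → (¬z ∧ (z ∧ x)))) = max(0.12, 0) = 0.12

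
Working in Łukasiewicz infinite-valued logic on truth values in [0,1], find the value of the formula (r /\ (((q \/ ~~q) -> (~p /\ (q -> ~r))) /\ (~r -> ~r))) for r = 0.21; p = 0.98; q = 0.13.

0.21

~q: Łukasiewicz ¬ gives 1 − 0.13 = 0.87
~~q: Łukasiewicz ¬ gives 1 − 0.87 = 0.13
(q \/ ~~q) = max(0.13, 0.13) = 0.13
~p: Łukasiewicz ¬ gives 1 − 0.98 = 0.02
~r: Łukasiewicz ¬ gives 1 − 0.21 = 0.79
(q -> ~r): min(1, 1 − 0.13 + 0.79) = 1
(~p /\ (q -> ~r)) = min(0.02, 1) = 0.02
((q \/ ~~q) -> (~p /\ (q -> ~r))): min(1, 1 − 0.13 + 0.02) = 0.89
~r: Łukasiewicz ¬ gives 1 − 0.21 = 0.79
~r: Łukasiewicz ¬ gives 1 − 0.21 = 0.79
(~r -> ~r): min(1, 1 − 0.79 + 0.79) = 1
(((q \/ ~~q) -> (~p /\ (q -> ~r))) /\ (~r -> ~r)) = min(0.89, 1) = 0.89
(r /\ (((q \/ ~~q) -> (~p /\ (q -> ~r))) /\ (~r -> ~r))) = min(0.21, 0.89) = 0.21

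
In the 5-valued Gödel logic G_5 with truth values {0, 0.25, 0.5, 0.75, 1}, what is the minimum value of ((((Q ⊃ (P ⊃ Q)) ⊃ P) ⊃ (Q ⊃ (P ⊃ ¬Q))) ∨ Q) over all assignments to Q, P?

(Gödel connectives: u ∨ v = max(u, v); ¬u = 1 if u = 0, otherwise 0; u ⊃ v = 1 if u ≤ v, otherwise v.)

0.25

The minimum is attained at Q = 0.25, P = 0.25:
  (P ⊃ Q): 0.25 ≤ 0.25, so result = 1
  (Q ⊃ (P ⊃ Q)): 0.25 ≤ 1, so result = 1
  ((Q ⊃ (P ⊃ Q)) ⊃ P): 1 > 0.25, so result = 0.25
  ¬Q: Gödel ¬ of 0.25 = 0 (operand ≠ 0)
  (P ⊃ ¬Q): 0.25 > 0, so result = 0
  (Q ⊃ (P ⊃ ¬Q)): 0.25 > 0, so result = 0
  (((Q ⊃ (P ⊃ Q)) ⊃ P) ⊃ (Q ⊃ (P ⊃ ¬Q))): 0.25 > 0, so result = 0
  ((((Q ⊃ (P ⊃ Q)) ⊃ P) ⊃ (Q ⊃ (P ⊃ ¬Q))) ∨ Q) = max(0, 0.25) = 0.25
Checking all 25 assignments confirms none give a value below 0.25.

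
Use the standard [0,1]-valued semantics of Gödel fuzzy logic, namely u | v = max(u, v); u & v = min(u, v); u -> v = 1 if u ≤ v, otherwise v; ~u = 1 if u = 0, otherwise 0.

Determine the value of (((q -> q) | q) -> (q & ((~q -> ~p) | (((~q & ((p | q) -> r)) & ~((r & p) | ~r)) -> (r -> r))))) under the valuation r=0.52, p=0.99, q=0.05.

0.05

(q -> q): 0.05 ≤ 0.05, so result = 1
((q -> q) | q) = max(1, 0.05) = 1
~q: Gödel ¬ of 0.05 = 0 (operand ≠ 0)
~p: Gödel ¬ of 0.99 = 0 (operand ≠ 0)
(~q -> ~p): 0 ≤ 0, so result = 1
~q: Gödel ¬ of 0.05 = 0 (operand ≠ 0)
(p | q) = max(0.99, 0.05) = 0.99
((p | q) -> r): 0.99 > 0.52, so result = 0.52
(~q & ((p | q) -> r)) = min(0, 0.52) = 0
(r & p) = min(0.52, 0.99) = 0.52
~r: Gödel ¬ of 0.52 = 0 (operand ≠ 0)
((r & p) | ~r) = max(0.52, 0) = 0.52
~((r & p) | ~r): Gödel ¬ of 0.52 = 0 (operand ≠ 0)
((~q & ((p | q) -> r)) & ~((r & p) | ~r)) = min(0, 0) = 0
(r -> r): 0.52 ≤ 0.52, so result = 1
(((~q & ((p | q) -> r)) & ~((r & p) | ~r)) -> (r -> r)): 0 ≤ 1, so result = 1
((~q -> ~p) | (((~q & ((p | q) -> r)) & ~((r & p) | ~r)) -> (r -> r))) = max(1, 1) = 1
(q & ((~q -> ~p) | (((~q & ((p | q) -> r)) & ~((r & p) | ~r)) -> (r -> r)))) = min(0.05, 1) = 0.05
(((q -> q) | q) -> (q & ((~q -> ~p) | (((~q & ((p | q) -> r)) & ~((r & p) | ~r)) -> (r -> r))))): 1 > 0.05, so result = 0.05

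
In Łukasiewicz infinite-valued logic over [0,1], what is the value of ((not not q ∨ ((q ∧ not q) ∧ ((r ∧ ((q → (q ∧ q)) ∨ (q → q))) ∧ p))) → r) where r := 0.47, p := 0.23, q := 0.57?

0.90

not q: Łukasiewicz ¬ gives 1 − 0.57 = 0.43
not not q: Łukasiewicz ¬ gives 1 − 0.43 = 0.57
not q: Łukasiewicz ¬ gives 1 − 0.57 = 0.43
(q ∧ not q) = min(0.57, 0.43) = 0.43
(q ∧ q) = min(0.57, 0.57) = 0.57
(q → (q ∧ q)): min(1, 1 − 0.57 + 0.57) = 1
(q → q): min(1, 1 − 0.57 + 0.57) = 1
((q → (q ∧ q)) ∨ (q → q)) = max(1, 1) = 1
(r ∧ ((q → (q ∧ q)) ∨ (q → q))) = min(0.47, 1) = 0.47
((r ∧ ((q → (q ∧ q)) ∨ (q → q))) ∧ p) = min(0.47, 0.23) = 0.23
((q ∧ not q) ∧ ((r ∧ ((q → (q ∧ q)) ∨ (q → q))) ∧ p)) = min(0.43, 0.23) = 0.23
(not not q ∨ ((q ∧ not q) ∧ ((r ∧ ((q → (q ∧ q)) ∨ (q → q))) ∧ p))) = max(0.57, 0.23) = 0.57
((not not q ∨ ((q ∧ not q) ∧ ((r ∧ ((q → (q ∧ q)) ∨ (q → q))) ∧ p))) → r): min(1, 1 − 0.57 + 0.47) = 0.9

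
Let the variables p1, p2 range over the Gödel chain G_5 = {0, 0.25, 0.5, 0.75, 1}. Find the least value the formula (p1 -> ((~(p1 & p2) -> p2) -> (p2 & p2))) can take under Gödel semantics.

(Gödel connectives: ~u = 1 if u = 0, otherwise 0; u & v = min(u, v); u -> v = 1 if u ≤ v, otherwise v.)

0.25

The minimum is attained at p1 = 0.5, p2 = 0.25:
  (p1 & p2) = min(0.5, 0.25) = 0.25
  ~(p1 & p2): Gödel ¬ of 0.25 = 0 (operand ≠ 0)
  (~(p1 & p2) -> p2): 0 ≤ 0.25, so result = 1
  (p2 & p2) = min(0.25, 0.25) = 0.25
  ((~(p1 & p2) -> p2) -> (p2 & p2)): 1 > 0.25, so result = 0.25
  (p1 -> ((~(p1 & p2) -> p2) -> (p2 & p2))): 0.5 > 0.25, so result = 0.25
Checking all 25 assignments confirms none give a value below 0.25.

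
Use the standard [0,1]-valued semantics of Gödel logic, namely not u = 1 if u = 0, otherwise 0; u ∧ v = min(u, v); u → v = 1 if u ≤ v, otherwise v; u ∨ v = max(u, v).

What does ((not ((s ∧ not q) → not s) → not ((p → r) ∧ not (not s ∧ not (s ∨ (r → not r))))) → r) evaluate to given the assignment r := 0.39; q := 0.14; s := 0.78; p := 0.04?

not q: Gödel ¬ of 0.14 = 0 (operand ≠ 0)
(s ∧ not q) = min(0.78, 0) = 0
not s: Gödel ¬ of 0.78 = 0 (operand ≠ 0)
((s ∧ not q) → not s): 0 ≤ 0, so result = 1
not ((s ∧ not q) → not s): Gödel ¬ of 1 = 0 (operand ≠ 0)
(p → r): 0.04 ≤ 0.39, so result = 1
not s: Gödel ¬ of 0.78 = 0 (operand ≠ 0)
not r: Gödel ¬ of 0.39 = 0 (operand ≠ 0)
(r → not r): 0.39 > 0, so result = 0
(s ∨ (r → not r)) = max(0.78, 0) = 0.78
not (s ∨ (r → not r)): Gödel ¬ of 0.78 = 0 (operand ≠ 0)
(not s ∧ not (s ∨ (r → not r))) = min(0, 0) = 0
not (not s ∧ not (s ∨ (r → not r))): Gödel ¬ of 0 = 1 (operand is 0)
((p → r) ∧ not (not s ∧ not (s ∨ (r → not r)))) = min(1, 1) = 1
not ((p → r) ∧ not (not s ∧ not (s ∨ (r → not r)))): Gödel ¬ of 1 = 0 (operand ≠ 0)
(not ((s ∧ not q) → not s) → not ((p → r) ∧ not (not s ∧ not (s ∨ (r → not r))))): 0 ≤ 0, so result = 1
((not ((s ∧ not q) → not s) → not ((p → r) ∧ not (not s ∧ not (s ∨ (r → not r))))) → r): 1 > 0.39, so result = 0.39

0.39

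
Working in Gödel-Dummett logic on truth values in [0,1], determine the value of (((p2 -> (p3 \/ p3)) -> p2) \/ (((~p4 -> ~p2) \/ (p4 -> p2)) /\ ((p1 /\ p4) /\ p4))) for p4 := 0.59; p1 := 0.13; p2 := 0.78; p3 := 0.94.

0.78

(p3 \/ p3) = max(0.94, 0.94) = 0.94
(p2 -> (p3 \/ p3)): 0.78 ≤ 0.94, so result = 1
((p2 -> (p3 \/ p3)) -> p2): 1 > 0.78, so result = 0.78
~p4: Gödel ¬ of 0.59 = 0 (operand ≠ 0)
~p2: Gödel ¬ of 0.78 = 0 (operand ≠ 0)
(~p4 -> ~p2): 0 ≤ 0, so result = 1
(p4 -> p2): 0.59 ≤ 0.78, so result = 1
((~p4 -> ~p2) \/ (p4 -> p2)) = max(1, 1) = 1
(p1 /\ p4) = min(0.13, 0.59) = 0.13
((p1 /\ p4) /\ p4) = min(0.13, 0.59) = 0.13
(((~p4 -> ~p2) \/ (p4 -> p2)) /\ ((p1 /\ p4) /\ p4)) = min(1, 0.13) = 0.13
(((p2 -> (p3 \/ p3)) -> p2) \/ (((~p4 -> ~p2) \/ (p4 -> p2)) /\ ((p1 /\ p4) /\ p4))) = max(0.78, 0.13) = 0.78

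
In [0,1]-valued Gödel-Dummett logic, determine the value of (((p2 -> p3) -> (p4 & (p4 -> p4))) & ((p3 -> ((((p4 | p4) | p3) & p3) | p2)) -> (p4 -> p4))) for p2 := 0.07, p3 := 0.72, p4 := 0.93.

(p2 -> p3): 0.07 ≤ 0.72, so result = 1
(p4 -> p4): 0.93 ≤ 0.93, so result = 1
(p4 & (p4 -> p4)) = min(0.93, 1) = 0.93
((p2 -> p3) -> (p4 & (p4 -> p4))): 1 > 0.93, so result = 0.93
(p4 | p4) = max(0.93, 0.93) = 0.93
((p4 | p4) | p3) = max(0.93, 0.72) = 0.93
(((p4 | p4) | p3) & p3) = min(0.93, 0.72) = 0.72
((((p4 | p4) | p3) & p3) | p2) = max(0.72, 0.07) = 0.72
(p3 -> ((((p4 | p4) | p3) & p3) | p2)): 0.72 ≤ 0.72, so result = 1
(p4 -> p4): 0.93 ≤ 0.93, so result = 1
((p3 -> ((((p4 | p4) | p3) & p3) | p2)) -> (p4 -> p4)): 1 ≤ 1, so result = 1
(((p2 -> p3) -> (p4 & (p4 -> p4))) & ((p3 -> ((((p4 | p4) | p3) & p3) | p2)) -> (p4 -> p4))) = min(0.93, 1) = 0.93

0.93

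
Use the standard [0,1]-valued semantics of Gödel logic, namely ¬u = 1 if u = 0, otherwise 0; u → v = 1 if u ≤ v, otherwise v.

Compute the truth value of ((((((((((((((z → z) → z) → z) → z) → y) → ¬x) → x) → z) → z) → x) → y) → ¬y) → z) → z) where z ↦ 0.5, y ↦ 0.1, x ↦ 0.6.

0.50

(z → z): 0.5 ≤ 0.5, so result = 1
((z → z) → z): 1 > 0.5, so result = 0.5
(((z → z) → z) → z): 0.5 ≤ 0.5, so result = 1
((((z → z) → z) → z) → z): 1 > 0.5, so result = 0.5
(((((z → z) → z) → z) → z) → y): 0.5 > 0.1, so result = 0.1
¬x: Gödel ¬ of 0.6 = 0 (operand ≠ 0)
((((((z → z) → z) → z) → z) → y) → ¬x): 0.1 > 0, so result = 0
(((((((z → z) → z) → z) → z) → y) → ¬x) → x): 0 ≤ 0.6, so result = 1
((((((((z → z) → z) → z) → z) → y) → ¬x) → x) → z): 1 > 0.5, so result = 0.5
(((((((((z → z) → z) → z) → z) → y) → ¬x) → x) → z) → z): 0.5 ≤ 0.5, so result = 1
((((((((((z → z) → z) → z) → z) → y) → ¬x) → x) → z) → z) → x): 1 > 0.6, so result = 0.6
(((((((((((z → z) → z) → z) → z) → y) → ¬x) → x) → z) → z) → x) → y): 0.6 > 0.1, so result = 0.1
¬y: Gödel ¬ of 0.1 = 0 (operand ≠ 0)
((((((((((((z → z) → z) → z) → z) → y) → ¬x) → x) → z) → z) → x) → y) → ¬y): 0.1 > 0, so result = 0
(((((((((((((z → z) → z) → z) → z) → y) → ¬x) → x) → z) → z) → x) → y) → ¬y) → z): 0 ≤ 0.5, so result = 1
((((((((((((((z → z) → z) → z) → z) → y) → ¬x) → x) → z) → z) → x) → y) → ¬y) → z) → z): 1 > 0.5, so result = 0.5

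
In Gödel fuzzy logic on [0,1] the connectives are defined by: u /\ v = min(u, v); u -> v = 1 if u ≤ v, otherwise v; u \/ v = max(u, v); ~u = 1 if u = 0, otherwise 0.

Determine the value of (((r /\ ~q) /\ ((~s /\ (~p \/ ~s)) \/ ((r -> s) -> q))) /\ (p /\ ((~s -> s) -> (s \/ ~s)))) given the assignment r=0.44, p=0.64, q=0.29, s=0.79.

0.00

~q: Gödel ¬ of 0.29 = 0 (operand ≠ 0)
(r /\ ~q) = min(0.44, 0) = 0
~s: Gödel ¬ of 0.79 = 0 (operand ≠ 0)
~p: Gödel ¬ of 0.64 = 0 (operand ≠ 0)
~s: Gödel ¬ of 0.79 = 0 (operand ≠ 0)
(~p \/ ~s) = max(0, 0) = 0
(~s /\ (~p \/ ~s)) = min(0, 0) = 0
(r -> s): 0.44 ≤ 0.79, so result = 1
((r -> s) -> q): 1 > 0.29, so result = 0.29
((~s /\ (~p \/ ~s)) \/ ((r -> s) -> q)) = max(0, 0.29) = 0.29
((r /\ ~q) /\ ((~s /\ (~p \/ ~s)) \/ ((r -> s) -> q))) = min(0, 0.29) = 0
~s: Gödel ¬ of 0.79 = 0 (operand ≠ 0)
(~s -> s): 0 ≤ 0.79, so result = 1
~s: Gödel ¬ of 0.79 = 0 (operand ≠ 0)
(s \/ ~s) = max(0.79, 0) = 0.79
((~s -> s) -> (s \/ ~s)): 1 > 0.79, so result = 0.79
(p /\ ((~s -> s) -> (s \/ ~s))) = min(0.64, 0.79) = 0.64
(((r /\ ~q) /\ ((~s /\ (~p \/ ~s)) \/ ((r -> s) -> q))) /\ (p /\ ((~s -> s) -> (s \/ ~s)))) = min(0, 0.64) = 0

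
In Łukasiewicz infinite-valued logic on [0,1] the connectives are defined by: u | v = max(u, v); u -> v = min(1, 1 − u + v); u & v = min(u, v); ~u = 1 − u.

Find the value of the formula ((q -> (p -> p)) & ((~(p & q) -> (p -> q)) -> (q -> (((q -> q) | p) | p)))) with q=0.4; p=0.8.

(p -> p): min(1, 1 − 0.8 + 0.8) = 1
(q -> (p -> p)): min(1, 1 − 0.4 + 1) = 1
(p & q) = min(0.8, 0.4) = 0.4
~(p & q): Łukasiewicz ¬ gives 1 − 0.4 = 0.6
(p -> q): min(1, 1 − 0.8 + 0.4) = 0.6
(~(p & q) -> (p -> q)): min(1, 1 − 0.6 + 0.6) = 1
(q -> q): min(1, 1 − 0.4 + 0.4) = 1
((q -> q) | p) = max(1, 0.8) = 1
(((q -> q) | p) | p) = max(1, 0.8) = 1
(q -> (((q -> q) | p) | p)): min(1, 1 − 0.4 + 1) = 1
((~(p & q) -> (p -> q)) -> (q -> (((q -> q) | p) | p))): min(1, 1 − 1 + 1) = 1
((q -> (p -> p)) & ((~(p & q) -> (p -> q)) -> (q -> (((q -> q) | p) | p)))) = min(1, 1) = 1

1.00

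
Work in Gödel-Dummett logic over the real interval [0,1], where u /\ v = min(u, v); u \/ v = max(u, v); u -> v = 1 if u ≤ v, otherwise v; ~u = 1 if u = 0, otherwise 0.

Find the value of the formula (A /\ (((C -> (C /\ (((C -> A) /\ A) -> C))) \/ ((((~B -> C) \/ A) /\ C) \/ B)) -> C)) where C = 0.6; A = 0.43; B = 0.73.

(C -> A): 0.6 > 0.43, so result = 0.43
((C -> A) /\ A) = min(0.43, 0.43) = 0.43
(((C -> A) /\ A) -> C): 0.43 ≤ 0.6, so result = 1
(C /\ (((C -> A) /\ A) -> C)) = min(0.6, 1) = 0.6
(C -> (C /\ (((C -> A) /\ A) -> C))): 0.6 ≤ 0.6, so result = 1
~B: Gödel ¬ of 0.73 = 0 (operand ≠ 0)
(~B -> C): 0 ≤ 0.6, so result = 1
((~B -> C) \/ A) = max(1, 0.43) = 1
(((~B -> C) \/ A) /\ C) = min(1, 0.6) = 0.6
((((~B -> C) \/ A) /\ C) \/ B) = max(0.6, 0.73) = 0.73
((C -> (C /\ (((C -> A) /\ A) -> C))) \/ ((((~B -> C) \/ A) /\ C) \/ B)) = max(1, 0.73) = 1
(((C -> (C /\ (((C -> A) /\ A) -> C))) \/ ((((~B -> C) \/ A) /\ C) \/ B)) -> C): 1 > 0.6, so result = 0.6
(A /\ (((C -> (C /\ (((C -> A) /\ A) -> C))) \/ ((((~B -> C) \/ A) /\ C) \/ B)) -> C)) = min(0.43, 0.6) = 0.43

0.43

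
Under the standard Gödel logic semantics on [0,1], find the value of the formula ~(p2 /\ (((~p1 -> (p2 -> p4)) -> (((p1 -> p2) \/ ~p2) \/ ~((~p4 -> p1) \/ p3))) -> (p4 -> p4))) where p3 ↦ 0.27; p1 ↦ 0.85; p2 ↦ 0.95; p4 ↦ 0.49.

~p1: Gödel ¬ of 0.85 = 0 (operand ≠ 0)
(p2 -> p4): 0.95 > 0.49, so result = 0.49
(~p1 -> (p2 -> p4)): 0 ≤ 0.49, so result = 1
(p1 -> p2): 0.85 ≤ 0.95, so result = 1
~p2: Gödel ¬ of 0.95 = 0 (operand ≠ 0)
((p1 -> p2) \/ ~p2) = max(1, 0) = 1
~p4: Gödel ¬ of 0.49 = 0 (operand ≠ 0)
(~p4 -> p1): 0 ≤ 0.85, so result = 1
((~p4 -> p1) \/ p3) = max(1, 0.27) = 1
~((~p4 -> p1) \/ p3): Gödel ¬ of 1 = 0 (operand ≠ 0)
(((p1 -> p2) \/ ~p2) \/ ~((~p4 -> p1) \/ p3)) = max(1, 0) = 1
((~p1 -> (p2 -> p4)) -> (((p1 -> p2) \/ ~p2) \/ ~((~p4 -> p1) \/ p3))): 1 ≤ 1, so result = 1
(p4 -> p4): 0.49 ≤ 0.49, so result = 1
(((~p1 -> (p2 -> p4)) -> (((p1 -> p2) \/ ~p2) \/ ~((~p4 -> p1) \/ p3))) -> (p4 -> p4)): 1 ≤ 1, so result = 1
(p2 /\ (((~p1 -> (p2 -> p4)) -> (((p1 -> p2) \/ ~p2) \/ ~((~p4 -> p1) \/ p3))) -> (p4 -> p4))) = min(0.95, 1) = 0.95
~(p2 /\ (((~p1 -> (p2 -> p4)) -> (((p1 -> p2) \/ ~p2) \/ ~((~p4 -> p1) \/ p3))) -> (p4 -> p4))): Gödel ¬ of 0.95 = 0 (operand ≠ 0)

0.00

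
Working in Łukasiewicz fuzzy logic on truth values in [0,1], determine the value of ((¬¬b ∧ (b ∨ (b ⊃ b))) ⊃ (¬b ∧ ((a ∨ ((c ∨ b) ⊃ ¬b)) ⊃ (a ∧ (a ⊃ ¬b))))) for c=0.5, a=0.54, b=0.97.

¬b: Łukasiewicz ¬ gives 1 − 0.97 = 0.03
¬¬b: Łukasiewicz ¬ gives 1 − 0.03 = 0.97
(b ⊃ b): min(1, 1 − 0.97 + 0.97) = 1
(b ∨ (b ⊃ b)) = max(0.97, 1) = 1
(¬¬b ∧ (b ∨ (b ⊃ b))) = min(0.97, 1) = 0.97
¬b: Łukasiewicz ¬ gives 1 − 0.97 = 0.03
(c ∨ b) = max(0.5, 0.97) = 0.97
¬b: Łukasiewicz ¬ gives 1 − 0.97 = 0.03
((c ∨ b) ⊃ ¬b): min(1, 1 − 0.97 + 0.03) = 0.06
(a ∨ ((c ∨ b) ⊃ ¬b)) = max(0.54, 0.06) = 0.54
¬b: Łukasiewicz ¬ gives 1 − 0.97 = 0.03
(a ⊃ ¬b): min(1, 1 − 0.54 + 0.03) = 0.49
(a ∧ (a ⊃ ¬b)) = min(0.54, 0.49) = 0.49
((a ∨ ((c ∨ b) ⊃ ¬b)) ⊃ (a ∧ (a ⊃ ¬b))): min(1, 1 − 0.54 + 0.49) = 0.95
(¬b ∧ ((a ∨ ((c ∨ b) ⊃ ¬b)) ⊃ (a ∧ (a ⊃ ¬b)))) = min(0.03, 0.95) = 0.03
((¬¬b ∧ (b ∨ (b ⊃ b))) ⊃ (¬b ∧ ((a ∨ ((c ∨ b) ⊃ ¬b)) ⊃ (a ∧ (a ⊃ ¬b))))): min(1, 1 − 0.97 + 0.03) = 0.06

0.06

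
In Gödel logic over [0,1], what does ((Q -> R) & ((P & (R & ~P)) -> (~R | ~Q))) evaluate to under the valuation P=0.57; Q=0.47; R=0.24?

0.24

(Q -> R): 0.47 > 0.24, so result = 0.24
~P: Gödel ¬ of 0.57 = 0 (operand ≠ 0)
(R & ~P) = min(0.24, 0) = 0
(P & (R & ~P)) = min(0.57, 0) = 0
~R: Gödel ¬ of 0.24 = 0 (operand ≠ 0)
~Q: Gödel ¬ of 0.47 = 0 (operand ≠ 0)
(~R | ~Q) = max(0, 0) = 0
((P & (R & ~P)) -> (~R | ~Q)): 0 ≤ 0, so result = 1
((Q -> R) & ((P & (R & ~P)) -> (~R | ~Q))) = min(0.24, 1) = 0.24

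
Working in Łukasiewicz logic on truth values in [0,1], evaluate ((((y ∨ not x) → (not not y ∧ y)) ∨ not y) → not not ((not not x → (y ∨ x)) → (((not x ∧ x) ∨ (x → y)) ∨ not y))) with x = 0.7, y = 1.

not x: Łukasiewicz ¬ gives 1 − 0.7 = 0.3
(y ∨ not x) = max(1, 0.3) = 1
not y: Łukasiewicz ¬ gives 1 − 1 = 0
not not y: Łukasiewicz ¬ gives 1 − 0 = 1
(not not y ∧ y) = min(1, 1) = 1
((y ∨ not x) → (not not y ∧ y)): min(1, 1 − 1 + 1) = 1
not y: Łukasiewicz ¬ gives 1 − 1 = 0
(((y ∨ not x) → (not not y ∧ y)) ∨ not y) = max(1, 0) = 1
not x: Łukasiewicz ¬ gives 1 − 0.7 = 0.3
not not x: Łukasiewicz ¬ gives 1 − 0.3 = 0.7
(y ∨ x) = max(1, 0.7) = 1
(not not x → (y ∨ x)): min(1, 1 − 0.7 + 1) = 1
not x: Łukasiewicz ¬ gives 1 − 0.7 = 0.3
(not x ∧ x) = min(0.3, 0.7) = 0.3
(x → y): min(1, 1 − 0.7 + 1) = 1
((not x ∧ x) ∨ (x → y)) = max(0.3, 1) = 1
not y: Łukasiewicz ¬ gives 1 − 1 = 0
(((not x ∧ x) ∨ (x → y)) ∨ not y) = max(1, 0) = 1
((not not x → (y ∨ x)) → (((not x ∧ x) ∨ (x → y)) ∨ not y)): min(1, 1 − 1 + 1) = 1
not ((not not x → (y ∨ x)) → (((not x ∧ x) ∨ (x → y)) ∨ not y)): Łukasiewicz ¬ gives 1 − 1 = 0
not not ((not not x → (y ∨ x)) → (((not x ∧ x) ∨ (x → y)) ∨ not y)): Łukasiewicz ¬ gives 1 − 0 = 1
((((y ∨ not x) → (not not y ∧ y)) ∨ not y) → not not ((not not x → (y ∨ x)) → (((not x ∧ x) ∨ (x → y)) ∨ not y))): min(1, 1 − 1 + 1) = 1

1.00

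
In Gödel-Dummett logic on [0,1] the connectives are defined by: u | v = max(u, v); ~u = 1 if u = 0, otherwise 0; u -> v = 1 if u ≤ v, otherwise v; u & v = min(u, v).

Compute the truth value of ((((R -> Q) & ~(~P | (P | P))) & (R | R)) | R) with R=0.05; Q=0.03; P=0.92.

(R -> Q): 0.05 > 0.03, so result = 0.03
~P: Gödel ¬ of 0.92 = 0 (operand ≠ 0)
(P | P) = max(0.92, 0.92) = 0.92
(~P | (P | P)) = max(0, 0.92) = 0.92
~(~P | (P | P)): Gödel ¬ of 0.92 = 0 (operand ≠ 0)
((R -> Q) & ~(~P | (P | P))) = min(0.03, 0) = 0
(R | R) = max(0.05, 0.05) = 0.05
(((R -> Q) & ~(~P | (P | P))) & (R | R)) = min(0, 0.05) = 0
((((R -> Q) & ~(~P | (P | P))) & (R | R)) | R) = max(0, 0.05) = 0.05

0.05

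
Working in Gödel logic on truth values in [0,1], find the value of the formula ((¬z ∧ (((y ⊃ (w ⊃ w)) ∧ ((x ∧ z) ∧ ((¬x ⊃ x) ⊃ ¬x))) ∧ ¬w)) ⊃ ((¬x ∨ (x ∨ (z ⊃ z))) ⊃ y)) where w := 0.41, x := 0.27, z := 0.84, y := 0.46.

¬z: Gödel ¬ of 0.84 = 0 (operand ≠ 0)
(w ⊃ w): 0.41 ≤ 0.41, so result = 1
(y ⊃ (w ⊃ w)): 0.46 ≤ 1, so result = 1
(x ∧ z) = min(0.27, 0.84) = 0.27
¬x: Gödel ¬ of 0.27 = 0 (operand ≠ 0)
(¬x ⊃ x): 0 ≤ 0.27, so result = 1
¬x: Gödel ¬ of 0.27 = 0 (operand ≠ 0)
((¬x ⊃ x) ⊃ ¬x): 1 > 0, so result = 0
((x ∧ z) ∧ ((¬x ⊃ x) ⊃ ¬x)) = min(0.27, 0) = 0
((y ⊃ (w ⊃ w)) ∧ ((x ∧ z) ∧ ((¬x ⊃ x) ⊃ ¬x))) = min(1, 0) = 0
¬w: Gödel ¬ of 0.41 = 0 (operand ≠ 0)
(((y ⊃ (w ⊃ w)) ∧ ((x ∧ z) ∧ ((¬x ⊃ x) ⊃ ¬x))) ∧ ¬w) = min(0, 0) = 0
(¬z ∧ (((y ⊃ (w ⊃ w)) ∧ ((x ∧ z) ∧ ((¬x ⊃ x) ⊃ ¬x))) ∧ ¬w)) = min(0, 0) = 0
¬x: Gödel ¬ of 0.27 = 0 (operand ≠ 0)
(z ⊃ z): 0.84 ≤ 0.84, so result = 1
(x ∨ (z ⊃ z)) = max(0.27, 1) = 1
(¬x ∨ (x ∨ (z ⊃ z))) = max(0, 1) = 1
((¬x ∨ (x ∨ (z ⊃ z))) ⊃ y): 1 > 0.46, so result = 0.46
((¬z ∧ (((y ⊃ (w ⊃ w)) ∧ ((x ∧ z) ∧ ((¬x ⊃ x) ⊃ ¬x))) ∧ ¬w)) ⊃ ((¬x ∨ (x ∨ (z ⊃ z))) ⊃ y)): 0 ≤ 0.46, so result = 1

1.00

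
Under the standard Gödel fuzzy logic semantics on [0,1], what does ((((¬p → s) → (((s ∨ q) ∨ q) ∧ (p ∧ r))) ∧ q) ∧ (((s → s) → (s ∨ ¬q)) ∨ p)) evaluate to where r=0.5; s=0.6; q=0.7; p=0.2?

0.20

¬p: Gödel ¬ of 0.2 = 0 (operand ≠ 0)
(¬p → s): 0 ≤ 0.6, so result = 1
(s ∨ q) = max(0.6, 0.7) = 0.7
((s ∨ q) ∨ q) = max(0.7, 0.7) = 0.7
(p ∧ r) = min(0.2, 0.5) = 0.2
(((s ∨ q) ∨ q) ∧ (p ∧ r)) = min(0.7, 0.2) = 0.2
((¬p → s) → (((s ∨ q) ∨ q) ∧ (p ∧ r))): 1 > 0.2, so result = 0.2
(((¬p → s) → (((s ∨ q) ∨ q) ∧ (p ∧ r))) ∧ q) = min(0.2, 0.7) = 0.2
(s → s): 0.6 ≤ 0.6, so result = 1
¬q: Gödel ¬ of 0.7 = 0 (operand ≠ 0)
(s ∨ ¬q) = max(0.6, 0) = 0.6
((s → s) → (s ∨ ¬q)): 1 > 0.6, so result = 0.6
(((s → s) → (s ∨ ¬q)) ∨ p) = max(0.6, 0.2) = 0.6
((((¬p → s) → (((s ∨ q) ∨ q) ∧ (p ∧ r))) ∧ q) ∧ (((s → s) → (s ∨ ¬q)) ∨ p)) = min(0.2, 0.6) = 0.2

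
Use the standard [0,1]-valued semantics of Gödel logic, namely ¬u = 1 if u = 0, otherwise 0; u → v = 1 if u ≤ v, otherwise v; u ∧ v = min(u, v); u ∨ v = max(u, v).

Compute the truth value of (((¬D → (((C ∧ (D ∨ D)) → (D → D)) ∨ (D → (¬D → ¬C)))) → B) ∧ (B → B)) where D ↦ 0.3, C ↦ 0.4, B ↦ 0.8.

0.80

¬D: Gödel ¬ of 0.3 = 0 (operand ≠ 0)
(D ∨ D) = max(0.3, 0.3) = 0.3
(C ∧ (D ∨ D)) = min(0.4, 0.3) = 0.3
(D → D): 0.3 ≤ 0.3, so result = 1
((C ∧ (D ∨ D)) → (D → D)): 0.3 ≤ 1, so result = 1
¬D: Gödel ¬ of 0.3 = 0 (operand ≠ 0)
¬C: Gödel ¬ of 0.4 = 0 (operand ≠ 0)
(¬D → ¬C): 0 ≤ 0, so result = 1
(D → (¬D → ¬C)): 0.3 ≤ 1, so result = 1
(((C ∧ (D ∨ D)) → (D → D)) ∨ (D → (¬D → ¬C))) = max(1, 1) = 1
(¬D → (((C ∧ (D ∨ D)) → (D → D)) ∨ (D → (¬D → ¬C)))): 0 ≤ 1, so result = 1
((¬D → (((C ∧ (D ∨ D)) → (D → D)) ∨ (D → (¬D → ¬C)))) → B): 1 > 0.8, so result = 0.8
(B → B): 0.8 ≤ 0.8, so result = 1
(((¬D → (((C ∧ (D ∨ D)) → (D → D)) ∨ (D → (¬D → ¬C)))) → B) ∧ (B → B)) = min(0.8, 1) = 0.8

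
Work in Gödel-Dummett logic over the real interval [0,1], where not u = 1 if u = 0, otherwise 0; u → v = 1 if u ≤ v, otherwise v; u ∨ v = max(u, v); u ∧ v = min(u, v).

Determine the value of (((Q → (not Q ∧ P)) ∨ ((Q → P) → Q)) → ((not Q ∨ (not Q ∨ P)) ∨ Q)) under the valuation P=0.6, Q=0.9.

0.90

not Q: Gödel ¬ of 0.9 = 0 (operand ≠ 0)
(not Q ∧ P) = min(0, 0.6) = 0
(Q → (not Q ∧ P)): 0.9 > 0, so result = 0
(Q → P): 0.9 > 0.6, so result = 0.6
((Q → P) → Q): 0.6 ≤ 0.9, so result = 1
((Q → (not Q ∧ P)) ∨ ((Q → P) → Q)) = max(0, 1) = 1
not Q: Gödel ¬ of 0.9 = 0 (operand ≠ 0)
not Q: Gödel ¬ of 0.9 = 0 (operand ≠ 0)
(not Q ∨ P) = max(0, 0.6) = 0.6
(not Q ∨ (not Q ∨ P)) = max(0, 0.6) = 0.6
((not Q ∨ (not Q ∨ P)) ∨ Q) = max(0.6, 0.9) = 0.9
(((Q → (not Q ∧ P)) ∨ ((Q → P) → Q)) → ((not Q ∨ (not Q ∨ P)) ∨ Q)): 1 > 0.9, so result = 0.9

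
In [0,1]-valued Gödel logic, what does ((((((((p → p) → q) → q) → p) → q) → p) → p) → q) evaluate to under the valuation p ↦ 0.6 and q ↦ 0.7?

(p → p): 0.6 ≤ 0.6, so result = 1
((p → p) → q): 1 > 0.7, so result = 0.7
(((p → p) → q) → q): 0.7 ≤ 0.7, so result = 1
((((p → p) → q) → q) → p): 1 > 0.6, so result = 0.6
(((((p → p) → q) → q) → p) → q): 0.6 ≤ 0.7, so result = 1
((((((p → p) → q) → q) → p) → q) → p): 1 > 0.6, so result = 0.6
(((((((p → p) → q) → q) → p) → q) → p) → p): 0.6 ≤ 0.6, so result = 1
((((((((p → p) → q) → q) → p) → q) → p) → p) → q): 1 > 0.7, so result = 0.7

0.70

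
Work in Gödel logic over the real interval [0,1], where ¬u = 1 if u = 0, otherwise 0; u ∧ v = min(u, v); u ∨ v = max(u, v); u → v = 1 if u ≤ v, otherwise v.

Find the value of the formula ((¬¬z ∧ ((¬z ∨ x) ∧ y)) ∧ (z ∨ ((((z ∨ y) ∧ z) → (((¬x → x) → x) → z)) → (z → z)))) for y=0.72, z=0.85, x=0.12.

¬z: Gödel ¬ of 0.85 = 0 (operand ≠ 0)
¬¬z: Gödel ¬ of 0 = 1 (operand is 0)
¬z: Gödel ¬ of 0.85 = 0 (operand ≠ 0)
(¬z ∨ x) = max(0, 0.12) = 0.12
((¬z ∨ x) ∧ y) = min(0.12, 0.72) = 0.12
(¬¬z ∧ ((¬z ∨ x) ∧ y)) = min(1, 0.12) = 0.12
(z ∨ y) = max(0.85, 0.72) = 0.85
((z ∨ y) ∧ z) = min(0.85, 0.85) = 0.85
¬x: Gödel ¬ of 0.12 = 0 (operand ≠ 0)
(¬x → x): 0 ≤ 0.12, so result = 1
((¬x → x) → x): 1 > 0.12, so result = 0.12
(((¬x → x) → x) → z): 0.12 ≤ 0.85, so result = 1
(((z ∨ y) ∧ z) → (((¬x → x) → x) → z)): 0.85 ≤ 1, so result = 1
(z → z): 0.85 ≤ 0.85, so result = 1
((((z ∨ y) ∧ z) → (((¬x → x) → x) → z)) → (z → z)): 1 ≤ 1, so result = 1
(z ∨ ((((z ∨ y) ∧ z) → (((¬x → x) → x) → z)) → (z → z))) = max(0.85, 1) = 1
((¬¬z ∧ ((¬z ∨ x) ∧ y)) ∧ (z ∨ ((((z ∨ y) ∧ z) → (((¬x → x) → x) → z)) → (z → z)))) = min(0.12, 1) = 0.12

0.12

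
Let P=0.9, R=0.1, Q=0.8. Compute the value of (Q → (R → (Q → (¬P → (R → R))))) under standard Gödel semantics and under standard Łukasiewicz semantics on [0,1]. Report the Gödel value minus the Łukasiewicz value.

0.00

Gödel evaluation:
  ¬P: Gödel ¬ of 0.9 = 0 (operand ≠ 0)
  (R → R): 0.1 ≤ 0.1, so result = 1
  (¬P → (R → R)): 0 ≤ 1, so result = 1
  (Q → (¬P → (R → R))): 0.8 ≤ 1, so result = 1
  (R → (Q → (¬P → (R → R)))): 0.1 ≤ 1, so result = 1
  (Q → (R → (Q → (¬P → (R → R))))): 0.8 ≤ 1, so result = 1
  Gödel value = 1
Łukasiewicz evaluation:
  ¬P: Łukasiewicz ¬ gives 1 − 0.9 = 0.1
  (R → R): min(1, 1 − 0.1 + 0.1) = 1
  (¬P → (R → R)): min(1, 1 − 0.1 + 1) = 1
  (Q → (¬P → (R → R))): min(1, 1 − 0.8 + 1) = 1
  (R → (Q → (¬P → (R → R)))): min(1, 1 − 0.1 + 1) = 1
  (Q → (R → (Q → (¬P → (R → R))))): min(1, 1 − 0.8 + 1) = 1
  Łukasiewicz value = 1
Difference: 1 − 1 = 0.00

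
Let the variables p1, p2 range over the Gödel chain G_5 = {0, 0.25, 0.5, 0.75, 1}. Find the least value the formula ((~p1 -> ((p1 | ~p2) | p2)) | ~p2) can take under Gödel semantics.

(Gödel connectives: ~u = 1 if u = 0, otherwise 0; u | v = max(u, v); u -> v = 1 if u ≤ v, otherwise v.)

The minimum is attained at p1 = 0, p2 = 0.25:
  ~p1: Gödel ¬ of 0 = 1 (operand is 0)
  ~p2: Gödel ¬ of 0.25 = 0 (operand ≠ 0)
  (p1 | ~p2) = max(0, 0) = 0
  ((p1 | ~p2) | p2) = max(0, 0.25) = 0.25
  (~p1 -> ((p1 | ~p2) | p2)): 1 > 0.25, so result = 0.25
  ~p2: Gödel ¬ of 0.25 = 0 (operand ≠ 0)
  ((~p1 -> ((p1 | ~p2) | p2)) | ~p2) = max(0.25, 0) = 0.25
Checking all 25 assignments confirms none give a value below 0.25.

0.25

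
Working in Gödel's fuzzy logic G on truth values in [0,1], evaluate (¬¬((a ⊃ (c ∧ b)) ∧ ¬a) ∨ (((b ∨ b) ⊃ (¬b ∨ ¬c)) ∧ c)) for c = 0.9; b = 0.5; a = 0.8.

(c ∧ b) = min(0.9, 0.5) = 0.5
(a ⊃ (c ∧ b)): 0.8 > 0.5, so result = 0.5
¬a: Gödel ¬ of 0.8 = 0 (operand ≠ 0)
((a ⊃ (c ∧ b)) ∧ ¬a) = min(0.5, 0) = 0
¬((a ⊃ (c ∧ b)) ∧ ¬a): Gödel ¬ of 0 = 1 (operand is 0)
¬¬((a ⊃ (c ∧ b)) ∧ ¬a): Gödel ¬ of 1 = 0 (operand ≠ 0)
(b ∨ b) = max(0.5, 0.5) = 0.5
¬b: Gödel ¬ of 0.5 = 0 (operand ≠ 0)
¬c: Gödel ¬ of 0.9 = 0 (operand ≠ 0)
(¬b ∨ ¬c) = max(0, 0) = 0
((b ∨ b) ⊃ (¬b ∨ ¬c)): 0.5 > 0, so result = 0
(((b ∨ b) ⊃ (¬b ∨ ¬c)) ∧ c) = min(0, 0.9) = 0
(¬¬((a ⊃ (c ∧ b)) ∧ ¬a) ∨ (((b ∨ b) ⊃ (¬b ∨ ¬c)) ∧ c)) = max(0, 0) = 0

0.00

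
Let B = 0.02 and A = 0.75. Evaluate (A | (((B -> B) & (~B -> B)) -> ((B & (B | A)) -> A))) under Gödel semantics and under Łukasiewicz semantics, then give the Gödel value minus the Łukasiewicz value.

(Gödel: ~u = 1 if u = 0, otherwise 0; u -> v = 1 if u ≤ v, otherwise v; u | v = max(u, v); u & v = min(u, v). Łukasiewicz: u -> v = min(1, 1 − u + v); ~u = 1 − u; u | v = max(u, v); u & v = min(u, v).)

Gödel evaluation:
  (B -> B): 0.02 ≤ 0.02, so result = 1
  ~B: Gödel ¬ of 0.02 = 0 (operand ≠ 0)
  (~B -> B): 0 ≤ 0.02, so result = 1
  ((B -> B) & (~B -> B)) = min(1, 1) = 1
  (B | A) = max(0.02, 0.75) = 0.75
  (B & (B | A)) = min(0.02, 0.75) = 0.02
  ((B & (B | A)) -> A): 0.02 ≤ 0.75, so result = 1
  (((B -> B) & (~B -> B)) -> ((B & (B | A)) -> A)): 1 ≤ 1, so result = 1
  (A | (((B -> B) & (~B -> B)) -> ((B & (B | A)) -> A))) = max(0.75, 1) = 1
  Gödel value = 1
Łukasiewicz evaluation:
  (B -> B): min(1, 1 − 0.02 + 0.02) = 1
  ~B: Łukasiewicz ¬ gives 1 − 0.02 = 0.98
  (~B -> B): min(1, 1 − 0.98 + 0.02) = 0.04
  ((B -> B) & (~B -> B)) = min(1, 0.04) = 0.04
  (B | A) = max(0.02, 0.75) = 0.75
  (B & (B | A)) = min(0.02, 0.75) = 0.02
  ((B & (B | A)) -> A): min(1, 1 − 0.02 + 0.75) = 1
  (((B -> B) & (~B -> B)) -> ((B & (B | A)) -> A)): min(1, 1 − 0.04 + 1) = 1
  (A | (((B -> B) & (~B -> B)) -> ((B & (B | A)) -> A))) = max(0.75, 1) = 1
  Łukasiewicz value = 1
Difference: 1 − 1 = 0.00

0.00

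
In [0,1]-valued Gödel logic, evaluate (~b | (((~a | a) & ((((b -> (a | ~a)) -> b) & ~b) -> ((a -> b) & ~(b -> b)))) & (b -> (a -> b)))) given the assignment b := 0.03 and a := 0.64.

0.64

~b: Gödel ¬ of 0.03 = 0 (operand ≠ 0)
~a: Gödel ¬ of 0.64 = 0 (operand ≠ 0)
(~a | a) = max(0, 0.64) = 0.64
~a: Gödel ¬ of 0.64 = 0 (operand ≠ 0)
(a | ~a) = max(0.64, 0) = 0.64
(b -> (a | ~a)): 0.03 ≤ 0.64, so result = 1
((b -> (a | ~a)) -> b): 1 > 0.03, so result = 0.03
~b: Gödel ¬ of 0.03 = 0 (operand ≠ 0)
(((b -> (a | ~a)) -> b) & ~b) = min(0.03, 0) = 0
(a -> b): 0.64 > 0.03, so result = 0.03
(b -> b): 0.03 ≤ 0.03, so result = 1
~(b -> b): Gödel ¬ of 1 = 0 (operand ≠ 0)
((a -> b) & ~(b -> b)) = min(0.03, 0) = 0
((((b -> (a | ~a)) -> b) & ~b) -> ((a -> b) & ~(b -> b))): 0 ≤ 0, so result = 1
((~a | a) & ((((b -> (a | ~a)) -> b) & ~b) -> ((a -> b) & ~(b -> b)))) = min(0.64, 1) = 0.64
(a -> b): 0.64 > 0.03, so result = 0.03
(b -> (a -> b)): 0.03 ≤ 0.03, so result = 1
(((~a | a) & ((((b -> (a | ~a)) -> b) & ~b) -> ((a -> b) & ~(b -> b)))) & (b -> (a -> b))) = min(0.64, 1) = 0.64
(~b | (((~a | a) & ((((b -> (a | ~a)) -> b) & ~b) -> ((a -> b) & ~(b -> b)))) & (b -> (a -> b)))) = max(0, 0.64) = 0.64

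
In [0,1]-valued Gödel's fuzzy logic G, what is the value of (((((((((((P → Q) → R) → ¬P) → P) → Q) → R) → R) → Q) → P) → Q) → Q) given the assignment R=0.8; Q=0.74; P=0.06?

0.74

(P → Q): 0.06 ≤ 0.74, so result = 1
((P → Q) → R): 1 > 0.8, so result = 0.8
¬P: Gödel ¬ of 0.06 = 0 (operand ≠ 0)
(((P → Q) → R) → ¬P): 0.8 > 0, so result = 0
((((P → Q) → R) → ¬P) → P): 0 ≤ 0.06, so result = 1
(((((P → Q) → R) → ¬P) → P) → Q): 1 > 0.74, so result = 0.74
((((((P → Q) → R) → ¬P) → P) → Q) → R): 0.74 ≤ 0.8, so result = 1
(((((((P → Q) → R) → ¬P) → P) → Q) → R) → R): 1 > 0.8, so result = 0.8
((((((((P → Q) → R) → ¬P) → P) → Q) → R) → R) → Q): 0.8 > 0.74, so result = 0.74
(((((((((P → Q) → R) → ¬P) → P) → Q) → R) → R) → Q) → P): 0.74 > 0.06, so result = 0.06
((((((((((P → Q) → R) → ¬P) → P) → Q) → R) → R) → Q) → P) → Q): 0.06 ≤ 0.74, so result = 1
(((((((((((P → Q) → R) → ¬P) → P) → Q) → R) → R) → Q) → P) → Q) → Q): 1 > 0.74, so result = 0.74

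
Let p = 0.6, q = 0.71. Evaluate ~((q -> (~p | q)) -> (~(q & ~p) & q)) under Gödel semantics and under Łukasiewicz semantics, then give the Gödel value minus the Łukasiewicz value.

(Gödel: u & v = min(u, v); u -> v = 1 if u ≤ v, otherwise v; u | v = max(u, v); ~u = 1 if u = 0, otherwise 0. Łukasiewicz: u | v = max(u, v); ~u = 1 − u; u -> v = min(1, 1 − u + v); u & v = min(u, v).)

Gödel evaluation:
  ~p: Gödel ¬ of 0.6 = 0 (operand ≠ 0)
  (~p | q) = max(0, 0.71) = 0.71
  (q -> (~p | q)): 0.71 ≤ 0.71, so result = 1
  ~p: Gödel ¬ of 0.6 = 0 (operand ≠ 0)
  (q & ~p) = min(0.71, 0) = 0
  ~(q & ~p): Gödel ¬ of 0 = 1 (operand is 0)
  (~(q & ~p) & q) = min(1, 0.71) = 0.71
  ((q -> (~p | q)) -> (~(q & ~p) & q)): 1 > 0.71, so result = 0.71
  ~((q -> (~p | q)) -> (~(q & ~p) & q)): Gödel ¬ of 0.71 = 0 (operand ≠ 0)
  Gödel value = 0
Łukasiewicz evaluation:
  ~p: Łukasiewicz ¬ gives 1 − 0.6 = 0.4
  (~p | q) = max(0.4, 0.71) = 0.71
  (q -> (~p | q)): min(1, 1 − 0.71 + 0.71) = 1
  ~p: Łukasiewicz ¬ gives 1 − 0.6 = 0.4
  (q & ~p) = min(0.71, 0.4) = 0.4
  ~(q & ~p): Łukasiewicz ¬ gives 1 − 0.4 = 0.6
  (~(q & ~p) & q) = min(0.6, 0.71) = 0.6
  ((q -> (~p | q)) -> (~(q & ~p) & q)): min(1, 1 − 1 + 0.6) = 0.6
  ~((q -> (~p | q)) -> (~(q & ~p) & q)): Łukasiewicz ¬ gives 1 − 0.6 = 0.4
  Łukasiewicz value = 0.4
Difference: 0 − 0.4 = -0.40

-0.40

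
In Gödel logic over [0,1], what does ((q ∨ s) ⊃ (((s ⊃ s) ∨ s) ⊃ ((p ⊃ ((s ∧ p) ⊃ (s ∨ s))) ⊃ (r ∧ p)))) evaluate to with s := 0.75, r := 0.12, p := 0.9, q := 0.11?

(q ∨ s) = max(0.11, 0.75) = 0.75
(s ⊃ s): 0.75 ≤ 0.75, so result = 1
((s ⊃ s) ∨ s) = max(1, 0.75) = 1
(s ∧ p) = min(0.75, 0.9) = 0.75
(s ∨ s) = max(0.75, 0.75) = 0.75
((s ∧ p) ⊃ (s ∨ s)): 0.75 ≤ 0.75, so result = 1
(p ⊃ ((s ∧ p) ⊃ (s ∨ s))): 0.9 ≤ 1, so result = 1
(r ∧ p) = min(0.12, 0.9) = 0.12
((p ⊃ ((s ∧ p) ⊃ (s ∨ s))) ⊃ (r ∧ p)): 1 > 0.12, so result = 0.12
(((s ⊃ s) ∨ s) ⊃ ((p ⊃ ((s ∧ p) ⊃ (s ∨ s))) ⊃ (r ∧ p))): 1 > 0.12, so result = 0.12
((q ∨ s) ⊃ (((s ⊃ s) ∨ s) ⊃ ((p ⊃ ((s ∧ p) ⊃ (s ∨ s))) ⊃ (r ∧ p)))): 0.75 > 0.12, so result = 0.12

0.12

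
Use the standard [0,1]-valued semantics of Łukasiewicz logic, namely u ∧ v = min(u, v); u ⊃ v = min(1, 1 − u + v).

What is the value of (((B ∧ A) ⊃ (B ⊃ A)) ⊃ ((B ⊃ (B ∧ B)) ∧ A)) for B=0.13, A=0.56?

0.56

(B ∧ A) = min(0.13, 0.56) = 0.13
(B ⊃ A): min(1, 1 − 0.13 + 0.56) = 1
((B ∧ A) ⊃ (B ⊃ A)): min(1, 1 − 0.13 + 1) = 1
(B ∧ B) = min(0.13, 0.13) = 0.13
(B ⊃ (B ∧ B)): min(1, 1 − 0.13 + 0.13) = 1
((B ⊃ (B ∧ B)) ∧ A) = min(1, 0.56) = 0.56
(((B ∧ A) ⊃ (B ⊃ A)) ⊃ ((B ⊃ (B ∧ B)) ∧ A)): min(1, 1 − 1 + 0.56) = 0.56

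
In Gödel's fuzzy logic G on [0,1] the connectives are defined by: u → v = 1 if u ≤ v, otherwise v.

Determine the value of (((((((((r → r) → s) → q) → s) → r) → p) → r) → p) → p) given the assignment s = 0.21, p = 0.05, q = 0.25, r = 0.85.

(r → r): 0.85 ≤ 0.85, so result = 1
((r → r) → s): 1 > 0.21, so result = 0.21
(((r → r) → s) → q): 0.21 ≤ 0.25, so result = 1
((((r → r) → s) → q) → s): 1 > 0.21, so result = 0.21
(((((r → r) → s) → q) → s) → r): 0.21 ≤ 0.85, so result = 1
((((((r → r) → s) → q) → s) → r) → p): 1 > 0.05, so result = 0.05
(((((((r → r) → s) → q) → s) → r) → p) → r): 0.05 ≤ 0.85, so result = 1
((((((((r → r) → s) → q) → s) → r) → p) → r) → p): 1 > 0.05, so result = 0.05
(((((((((r → r) → s) → q) → s) → r) → p) → r) → p) → p): 0.05 ≤ 0.05, so result = 1

1.00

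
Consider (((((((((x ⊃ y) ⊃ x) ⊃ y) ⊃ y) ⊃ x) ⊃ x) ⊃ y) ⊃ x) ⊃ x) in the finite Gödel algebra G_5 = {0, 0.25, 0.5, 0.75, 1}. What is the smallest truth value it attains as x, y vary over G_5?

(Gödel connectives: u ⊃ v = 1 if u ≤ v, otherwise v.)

0.25

The minimum is attained at x = 0.25, y = 0:
  (x ⊃ y): 0.25 > 0, so result = 0
  ((x ⊃ y) ⊃ x): 0 ≤ 0.25, so result = 1
  (((x ⊃ y) ⊃ x) ⊃ y): 1 > 0, so result = 0
  ((((x ⊃ y) ⊃ x) ⊃ y) ⊃ y): 0 ≤ 0, so result = 1
  (((((x ⊃ y) ⊃ x) ⊃ y) ⊃ y) ⊃ x): 1 > 0.25, so result = 0.25
  ((((((x ⊃ y) ⊃ x) ⊃ y) ⊃ y) ⊃ x) ⊃ x): 0.25 ≤ 0.25, so result = 1
  (((((((x ⊃ y) ⊃ x) ⊃ y) ⊃ y) ⊃ x) ⊃ x) ⊃ y): 1 > 0, so result = 0
  ((((((((x ⊃ y) ⊃ x) ⊃ y) ⊃ y) ⊃ x) ⊃ x) ⊃ y) ⊃ x): 0 ≤ 0.25, so result = 1
  (((((((((x ⊃ y) ⊃ x) ⊃ y) ⊃ y) ⊃ x) ⊃ x) ⊃ y) ⊃ x) ⊃ x): 1 > 0.25, so result = 0.25
Checking all 25 assignments confirms none give a value below 0.25.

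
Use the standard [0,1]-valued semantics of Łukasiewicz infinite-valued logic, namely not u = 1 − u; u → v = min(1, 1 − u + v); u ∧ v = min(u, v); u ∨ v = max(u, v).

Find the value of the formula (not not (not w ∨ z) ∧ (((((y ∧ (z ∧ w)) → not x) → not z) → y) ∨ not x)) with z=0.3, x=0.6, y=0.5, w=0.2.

not w: Łukasiewicz ¬ gives 1 − 0.2 = 0.8
(not w ∨ z) = max(0.8, 0.3) = 0.8
not (not w ∨ z): Łukasiewicz ¬ gives 1 − 0.8 = 0.2
not not (not w ∨ z): Łukasiewicz ¬ gives 1 − 0.2 = 0.8
(z ∧ w) = min(0.3, 0.2) = 0.2
(y ∧ (z ∧ w)) = min(0.5, 0.2) = 0.2
not x: Łukasiewicz ¬ gives 1 − 0.6 = 0.4
((y ∧ (z ∧ w)) → not x): min(1, 1 − 0.2 + 0.4) = 1
not z: Łukasiewicz ¬ gives 1 − 0.3 = 0.7
(((y ∧ (z ∧ w)) → not x) → not z): min(1, 1 − 1 + 0.7) = 0.7
((((y ∧ (z ∧ w)) → not x) → not z) → y): min(1, 1 − 0.7 + 0.5) = 0.8
not x: Łukasiewicz ¬ gives 1 − 0.6 = 0.4
(((((y ∧ (z ∧ w)) → not x) → not z) → y) ∨ not x) = max(0.8, 0.4) = 0.8
(not not (not w ∨ z) ∧ (((((y ∧ (z ∧ w)) → not x) → not z) → y) ∨ not x)) = min(0.8, 0.8) = 0.8

0.80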